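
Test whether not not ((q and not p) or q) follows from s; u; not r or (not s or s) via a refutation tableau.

No

Initial set: {s; u; (not r or (not s or s)); not not not ((q and not p) or q)}.
not not not ((q and not p) or q): drop double negation, giving not ((q and not p) or q).
not ((q and not p) or q): α-rule — add not (q and not p), not q.
(not r or (not s or s)): β-rule — branch into not r  //  (not s or s).
  branch 1 (add not r):
    not (q and not p): β-rule — branch into not q  //  not not p.
      branch 1.1 (add not q):
        ○ open, literals {q=false, r=false, s=true, u=true}.
      branch 1.2 (add not not p):
        ○ open, literals {p=true, q=false, r=false, s=true, u=true}.
  branch 2 (add (not s or s)):
    not (q and not p): β-rule — branch into not q  //  not not p.
      branch 2.1 (add not q):
        (not s or s): β-rule — branch into not s  //  s.
          branch 2.1.1 (add not s):
            × closes — contains both s and not s.
          branch 2.1.2 (add s):
            ○ open, literals {q=false, s=true, u=true}.
      branch 2.2 (add not not p):
        (not s or s): β-rule — branch into not s  //  s.
          branch 2.2.1 (add not s):
            × closes — contains both s and not s.
          branch 2.2.2 (add s):
            ○ open, literals {p=true, q=false, s=true, u=true}.
2 branches closed, 4 open.
An open branch gives a countermodel: q=false, r=false, s=true, u=true (unmentioned atoms arbitrary); the premises hold there but the conclusion fails.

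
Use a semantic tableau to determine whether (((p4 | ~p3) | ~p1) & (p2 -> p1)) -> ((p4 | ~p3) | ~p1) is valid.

Valid

Assume the negation and expand:
Initial set: {F ((((p4 | ~p3) | ~p1) & (p2 -> p1)) -> ((p4 | ~p3) | ~p1))}.
F ((((p4 | ~p3) | ~p1) & (p2 -> p1)) -> ((p4 | ~p3) | ~p1)): α-rule — add T (((p4 | ~p3) | ~p1) & (p2 -> p1)), F ((p4 | ~p3) | ~p1).
T (((p4 | ~p3) | ~p1) & (p2 -> p1)): α-rule — add T ((p4 | ~p3) | ~p1), T (p2 -> p1).
F ((p4 | ~p3) | ~p1): α-rule — add F (p4 | ~p3), F ~p1.
F (p4 | ~p3): α-rule — add F p4, F ~p3.
T ((p4 | ~p3) | ~p1): β-rule — branch into T (p4 | ~p3)  //  T ~p1.
  branch 1 (add T (p4 | ~p3)):
    T (p2 -> p1): β-rule — branch into F p2  //  T p1.
      branch 1.1 (add F p2):
        T (p4 | ~p3): β-rule — branch into T p4  //  T ~p3.
          branch 1.1.1 (add T p4):
            × closes — contains both p4 and ~p4.
          branch 1.1.2 (add T ~p3):
            × closes — contains both p3 and ~p3.
      branch 1.2 (add T p1):
        T (p4 | ~p3): β-rule — branch into T p4  //  T ~p3.
          branch 1.2.1 (add T p4):
            × closes — contains both p4 and ~p4.
          branch 1.2.2 (add T ~p3):
            × closes — contains both p3 and ~p3.
  branch 2 (add T ~p1):
    × closes — contains both p1 and ~p1.
All 5 branches close.
Every branch closed, so the negation is unsatisfiable and the formula is valid.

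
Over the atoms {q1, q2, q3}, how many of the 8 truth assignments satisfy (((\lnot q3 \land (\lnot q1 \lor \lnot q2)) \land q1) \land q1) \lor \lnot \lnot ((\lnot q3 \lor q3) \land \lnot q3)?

4

Initial set: {((((\lnot q3 \land (\lnot q1 \lor \lnot q2)) \land q1) \land q1) \lor \lnot \lnot ((\lnot q3 \lor q3) \land \lnot q3))}.
((((\lnot q3 \land (\lnot q1 \lor \lnot q2)) \land q1) \land q1) \lor \lnot \lnot ((\lnot q3 \lor q3) \land \lnot q3)): β-rule — branch into (((\lnot q3 \land (\lnot q1 \lor \lnot q2)) \land q1) \land q1)  //  \lnot \lnot ((\lnot q3 \lor q3) \land \lnot q3).
  branch 1 (add (((\lnot q3 \land (\lnot q1 \lor \lnot q2)) \land q1) \land q1)):
    (((\lnot q3 \land (\lnot q1 \lor \lnot q2)) \land q1) \land q1): α-rule — add ((\lnot q3 \land (\lnot q1 \lor \lnot q2)) \land q1), q1.
    ((\lnot q3 \land (\lnot q1 \lor \lnot q2)) \land q1): α-rule — add (\lnot q3 \land (\lnot q1 \lor \lnot q2)), q1.
    (\lnot q3 \land (\lnot q1 \lor \lnot q2)): α-rule — add \lnot q3, (\lnot q1 \lor \lnot q2).
    (\lnot q1 \lor \lnot q2): β-rule — branch into \lnot q1  //  \lnot q2.
      branch 1.1 (add \lnot q1):
        × closes — contains both q1 and \lnot q1.
      branch 1.2 (add \lnot q2):
        ○ open, literals {q1=true, q2=false, q3=false}.
  branch 2 (add \lnot \lnot ((\lnot q3 \lor q3) \land \lnot q3)):
    \lnot \lnot ((\lnot q3 \lor q3) \land \lnot q3): drop double negation, giving ((\lnot q3 \lor q3) \land \lnot q3).
    ((\lnot q3 \lor q3) \land \lnot q3): α-rule — add (\lnot q3 \lor q3), \lnot q3.
    (\lnot q3 \lor q3): β-rule — branch into \lnot q3  //  q3.
      branch 2.1 (add \lnot q3):
        ○ open, literals {q3=false}.
      branch 2.2 (add q3):
        × closes — contains both q3 and \lnot q3.
2 branches closed, 2 open.
Each open branch fixes some atoms; the unmentioned ones are free. Counting distinct full assignments: branch {q1=true, q2=false, q3=false} (none free) contributes 1 new; branch {q3=false} (q1, q2) contributes 3 new. Total: 4.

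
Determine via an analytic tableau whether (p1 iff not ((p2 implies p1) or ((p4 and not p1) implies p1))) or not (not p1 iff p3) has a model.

Initial set: {T ((p1 iff not ((p2 implies p1) or ((p4 and not p1) implies p1))) or not (not p1 iff p3))}.
T ((p1 iff not ((p2 implies p1) or ((p4 and not p1) implies p1))) or not (not p1 iff p3)): β-rule — branch into T (p1 iff not ((p2 implies p1) or ((p4 and not p1) implies p1)))  //  T not (not p1 iff p3).
  branch 1 (add T (p1 iff not ((p2 implies p1) or ((p4 and not p1) implies p1)))):
    T (p1 iff not ((p2 implies p1) or ((p4 and not p1) implies p1))): β-rule — branch into T p1, T not ((p2 implies p1) or ((p4 and not p1) implies p1))  //  F p1, F not ((p2 implies p1) or ((p4 and not p1) implies p1)).
      branch 1.1 (add T p1, T not ((p2 implies p1) or ((p4 and not p1) implies p1))):
        T not ((p2 implies p1) or ((p4 and not p1) implies p1)): α-rule — add F (p2 implies p1), F ((p4 and not p1) implies p1).
        F (p2 implies p1): α-rule — add T p2, F p1.
        × closes — contains both p1 and not p1.
      branch 1.2 (add F p1, F not ((p2 implies p1) or ((p4 and not p1) implies p1))):
        F not ((p2 implies p1) or ((p4 and not p1) implies p1)): β-rule — branch into T (p2 implies p1)  //  T ((p4 and not p1) implies p1).
          branch 1.2.1 (add T (p2 implies p1)):
            T (p2 implies p1): β-rule — branch into F p2  //  T p1.
              branch 1.2.1.1 (add F p2):
                ○ open, literals {p1=false, p2=false}.
              branch 1.2.1.2 (add T p1):
                × closes — contains both p1 and not p1.
          branch 1.2.2 (add T ((p4 and not p1) implies p1)):
            T ((p4 and not p1) implies p1): β-rule — branch into F (p4 and not p1)  //  T p1.
              branch 1.2.2.1 (add F (p4 and not p1)):
                F (p4 and not p1): β-rule — branch into F p4  //  F not p1.
                  branch 1.2.2.1.1 (add F p4):
                    ○ open, literals {p1=false, p4=false}.
                  branch 1.2.2.1.2 (add F not p1):
                    × closes — contains both p1 and not p1.
              branch 1.2.2.2 (add T p1):
                × closes — contains both p1 and not p1.
  branch 2 (add T not (not p1 iff p3)):
    T not (not p1 iff p3): β-rule — branch into T not p1, F p3  //  F not p1, T p3.
      branch 2.1 (add T not p1, F p3):
        ○ open, literals {p1=false, p3=false}.
      branch 2.2 (add F not p1, T p3):
        ○ open, literals {p1=true, p3=true}.
4 branches closed, 4 open.
An open branch gives a satisfying assignment: p1=false, p2=false.

Satisfiable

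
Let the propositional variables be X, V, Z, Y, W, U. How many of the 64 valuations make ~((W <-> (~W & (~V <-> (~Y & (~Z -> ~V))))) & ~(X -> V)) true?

Initial set: {~((W <-> (~W & (~V <-> (~Y & (~Z -> ~V))))) & ~(X -> V))}.
~((W <-> (~W & (~V <-> (~Y & (~Z -> ~V))))) & ~(X -> V)): β-rule — branch into ~(W <-> (~W & (~V <-> (~Y & (~Z -> ~V)))))  //  ~~(X -> V).
  branch 1 (add ~(W <-> (~W & (~V <-> (~Y & (~Z -> ~V)))))):
    ~(W <-> (~W & (~V <-> (~Y & (~Z -> ~V))))): β-rule — branch into W, ~(~W & (~V <-> (~Y & (~Z -> ~V))))  //  ~W, (~W & (~V <-> (~Y & (~Z -> ~V)))).
      branch 1.1 (add W, ~(~W & (~V <-> (~Y & (~Z -> ~V))))):
        ~(~W & (~V <-> (~Y & (~Z -> ~V)))): β-rule — branch into ~~W  //  ~(~V <-> (~Y & (~Z -> ~V))).
          branch 1.1.1 (add ~~W):
            ○ open, literals {W=T}.
          branch 1.1.2 (add ~(~V <-> (~Y & (~Z -> ~V)))):
            ~(~V <-> (~Y & (~Z -> ~V))): β-rule — branch into ~V, ~(~Y & (~Z -> ~V))  //  ~~V, (~Y & (~Z -> ~V)).
              branch 1.1.2.1 (add ~V, ~(~Y & (~Z -> ~V))):
                ~(~Y & (~Z -> ~V)): β-rule — branch into ~~Y  //  ~(~Z -> ~V).
                  branch 1.1.2.1.1 (add ~~Y):
                    ○ open, literals {V=F, W=T, Y=T}.
                  branch 1.1.2.1.2 (add ~(~Z -> ~V)):
                    ~(~Z -> ~V): α-rule — add ~Z, ~~V.
                    × closes — contains both V and ~V.
              branch 1.1.2.2 (add ~~V, (~Y & (~Z -> ~V))):
                (~Y & (~Z -> ~V)): α-rule — add ~Y, (~Z -> ~V).
                (~Z -> ~V): β-rule — branch into ~~Z  //  ~V.
                  branch 1.1.2.2.1 (add ~~Z):
                    ○ open, literals {V=T, W=T, Y=F, Z=T}.
                  branch 1.1.2.2.2 (add ~V):
                    × closes — contains both V and ~V.
      branch 1.2 (add ~W, (~W & (~V <-> (~Y & (~Z -> ~V))))):
        (~W & (~V <-> (~Y & (~Z -> ~V)))): α-rule — add ~W, (~V <-> (~Y & (~Z -> ~V))).
        (~V <-> (~Y & (~Z -> ~V))): β-rule — branch into ~V, (~Y & (~Z -> ~V))  //  ~~V, ~(~Y & (~Z -> ~V)).
          branch 1.2.1 (add ~V, (~Y & (~Z -> ~V))):
            (~Y & (~Z -> ~V)): α-rule — add ~Y, (~Z -> ~V).
            (~Z -> ~V): β-rule — branch into ~~Z  //  ~V.
              branch 1.2.1.1 (add ~~Z):
                ○ open, literals {V=F, W=F, Y=F, Z=T}.
              branch 1.2.1.2 (add ~V):
                ○ open, literals {V=F, W=F, Y=F}.
          branch 1.2.2 (add ~~V, ~(~Y & (~Z -> ~V))):
            ~(~Y & (~Z -> ~V)): β-rule — branch into ~~Y  //  ~(~Z -> ~V).
              branch 1.2.2.1 (add ~~Y):
                ○ open, literals {V=T, W=F, Y=T}.
              branch 1.2.2.2 (add ~(~Z -> ~V)):
                ~(~Z -> ~V): α-rule — add ~Z, ~~V.
                ○ open, literals {V=T, W=F, Z=F}.
  branch 2 (add ~~(X -> V)):
    ~~(X -> V): β-rule — branch into ~X  //  V.
      branch 2.1 (add ~X):
        ○ open, literals {X=F}.
      branch 2.2 (add V):
        ○ open, literals {V=T}.
2 branches closed, 9 open.
Each open branch fixes some atoms; the unmentioned ones are free. Counting distinct full assignments: branch {W=T} (X, V, Z, Y, U) contributes 32 new; branch {V=F, W=T, Y=T} (X, Z, U) contributes 0 new; branch {V=T, W=T, Y=F, Z=T} (X, U) contributes 0 new; branch {V=F, W=F, Y=F, Z=T} (X, U) contributes 4 new; branch {V=F, W=F, Y=F} (X, Z, U) contributes 4 new; branch {V=T, W=F, Y=T} (X, Z, U) contributes 8 new; branch {V=T, W=F, Z=F} (X, Y, U) contributes 4 new; branch {X=F} (V, Z, Y, W, U) contributes 6 new; branch {V=T} (X, Z, Y, W, U) contributes 2 new. Total: 60.

60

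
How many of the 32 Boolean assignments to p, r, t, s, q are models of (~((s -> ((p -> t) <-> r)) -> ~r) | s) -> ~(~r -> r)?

16

Initial set: {((~((s -> ((p -> t) <-> r)) -> ~r) | s) -> ~(~r -> r))}.
((~((s -> ((p -> t) <-> r)) -> ~r) | s) -> ~(~r -> r)): β-rule — branch into ~(~((s -> ((p -> t) <-> r)) -> ~r) | s)  //  ~(~r -> r).
  branch 1 (add ~(~((s -> ((p -> t) <-> r)) -> ~r) | s)):
    ~(~((s -> ((p -> t) <-> r)) -> ~r) | s): α-rule — add ~~((s -> ((p -> t) <-> r)) -> ~r), ~s.
    ~~((s -> ((p -> t) <-> r)) -> ~r): β-rule — branch into ~(s -> ((p -> t) <-> r))  //  ~r.
      branch 1.1 (add ~(s -> ((p -> t) <-> r))):
        ~(s -> ((p -> t) <-> r)): α-rule — add s, ~((p -> t) <-> r).
        × closes — contains both s and ~s.
      branch 1.2 (add ~r):
        ○ open, literals {r=F, s=F}.
  branch 2 (add ~(~r -> r)):
    ~(~r -> r): α-rule — add ~r, ~r.
    ○ open, literals {r=F}.
1 branch closed, 2 open.
Each open branch fixes some atoms; the unmentioned ones are free. Counting distinct full assignments: branch {r=F, s=F} (p, t, q) contributes 8 new; branch {r=F} (p, t, s, q) contributes 8 new. Total: 16.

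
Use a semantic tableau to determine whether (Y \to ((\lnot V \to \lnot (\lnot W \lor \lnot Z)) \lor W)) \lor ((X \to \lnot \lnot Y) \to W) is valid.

Assume the negation and expand:
Initial set: {\lnot ((Y \to ((\lnot V \to \lnot (\lnot W \lor \lnot Z)) \lor W)) \lor ((X \to \lnot \lnot Y) \to W))}.
\lnot ((Y \to ((\lnot V \to \lnot (\lnot W \lor \lnot Z)) \lor W)) \lor ((X \to \lnot \lnot Y) \to W)): α-rule — add \lnot (Y \to ((\lnot V \to \lnot (\lnot W \lor \lnot Z)) \lor W)), \lnot ((X \to \lnot \lnot Y) \to W).
\lnot (Y \to ((\lnot V \to \lnot (\lnot W \lor \lnot Z)) \lor W)): α-rule — add Y, \lnot ((\lnot V \to \lnot (\lnot W \lor \lnot Z)) \lor W).
\lnot ((X \to \lnot \lnot Y) \to W): α-rule — add (X \to \lnot \lnot Y), \lnot W.
\lnot ((\lnot V \to \lnot (\lnot W \lor \lnot Z)) \lor W): α-rule — add \lnot (\lnot V \to \lnot (\lnot W \lor \lnot Z)), \lnot W.
\lnot (\lnot V \to \lnot (\lnot W \lor \lnot Z)): α-rule — add \lnot V, \lnot \lnot (\lnot W \lor \lnot Z).
(X \to \lnot \lnot Y): β-rule — branch into \lnot X  //  \lnot \lnot Y.
  branch 1 (add \lnot X):
    \lnot \lnot (\lnot W \lor \lnot Z): β-rule — branch into \lnot W  //  \lnot Z.
      branch 1.1 (add \lnot W):
        ○ open, literals {V=F, W=F, X=F, Y=T}.
      branch 1.2 (add \lnot Z):
        ○ open, literals {V=F, W=F, X=F, Y=T, Z=F}.
  branch 2 (add \lnot \lnot Y):
    \lnot \lnot Y: drop double negation, giving Y.
    \lnot \lnot (\lnot W \lor \lnot Z): β-rule — branch into \lnot W  //  \lnot Z.
      branch 2.1 (add \lnot W):
        ○ open, literals {V=F, W=F, Y=T}.
      branch 2.2 (add \lnot Z):
        ○ open, literals {V=F, W=F, Y=T, Z=F}.
0 branches closed, 4 open.
An open branch gives a countermodel: V=F, W=F, X=F, Y=T (unmentioned atoms arbitrary); under it the original formula is false.

Not valid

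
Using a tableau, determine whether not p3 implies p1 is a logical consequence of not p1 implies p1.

Yes

Initial set: {(not p1 implies p1); not (not p3 implies p1)}.
not (not p3 implies p1): α-rule — add not p3, not p1.
(not p1 implies p1): β-rule — branch into not not p1  //  p1.
  branch 1 (add not not p1):
    × closes — contains both p1 and not p1.
  branch 2 (add p1):
    × closes — contains both p1 and not p1.
All 2 branches close.
Every branch closed, so the premises entail the conclusion.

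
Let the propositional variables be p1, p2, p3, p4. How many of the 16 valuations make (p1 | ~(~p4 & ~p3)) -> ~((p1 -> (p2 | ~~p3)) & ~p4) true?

11

Initial set: {((p1 | ~(~p4 & ~p3)) -> ~((p1 -> (p2 | ~~p3)) & ~p4))}.
((p1 | ~(~p4 & ~p3)) -> ~((p1 -> (p2 | ~~p3)) & ~p4)): β-rule — branch into ~(p1 | ~(~p4 & ~p3))  //  ~((p1 -> (p2 | ~~p3)) & ~p4).
  branch 1 (add ~(p1 | ~(~p4 & ~p3))):
    ~(p1 | ~(~p4 & ~p3)): α-rule — add ~p1, ~~(~p4 & ~p3).
    ~~(~p4 & ~p3): α-rule — add ~p4, ~p3.
    ○ open, literals {p1=false, p3=false, p4=false}.
  branch 2 (add ~((p1 -> (p2 | ~~p3)) & ~p4)):
    ~((p1 -> (p2 | ~~p3)) & ~p4): β-rule — branch into ~(p1 -> (p2 | ~~p3))  //  ~~p4.
      branch 2.1 (add ~(p1 -> (p2 | ~~p3))):
        ~(p1 -> (p2 | ~~p3)): α-rule — add p1, ~(p2 | ~~p3).
        ~(p2 | ~~p3): α-rule — add ~p2, ~~~p3.
        ~~~p3: drop double negation, giving ~p3.
        ○ open, literals {p1=true, p2=false, p3=false}.
      branch 2.2 (add ~~p4):
        ○ open, literals {p4=true}.
0 branches closed, 3 open.
Each open branch fixes some atoms; the unmentioned ones are free. Counting distinct full assignments: branch {p1=false, p3=false, p4=false} (p2) contributes 2 new; branch {p1=true, p2=false, p3=false} (p4) contributes 2 new; branch {p4=true} (p1, p2, p3) contributes 7 new. Total: 11.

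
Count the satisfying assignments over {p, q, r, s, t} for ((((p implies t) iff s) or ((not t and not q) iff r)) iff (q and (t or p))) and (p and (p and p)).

Initial set: {(((((p implies t) iff s) or ((not t and not q) iff r)) iff (q and (t or p))) and (p and (p and p)))}.
(((((p implies t) iff s) or ((not t and not q) iff r)) iff (q and (t or p))) and (p and (p and p))): α-rule — add ((((p implies t) iff s) or ((not t and not q) iff r)) iff (q and (t or p))), (p and (p and p)).
(p and (p and p)): α-rule — add p, (p and p).
(p and p): α-rule — add p, p.
((((p implies t) iff s) or ((not t and not q) iff r)) iff (q and (t or p))): β-rule — branch into (((p implies t) iff s) or ((not t and not q) iff r)), (q and (t or p))  //  not (((p implies t) iff s) or ((not t and not q) iff r)), not (q and (t or p)).
  branch 1 (add (((p implies t) iff s) or ((not t and not q) iff r)), (q and (t or p))):
    (q and (t or p)): α-rule — add q, (t or p).
    (((p implies t) iff s) or ((not t and not q) iff r)): β-rule — branch into ((p implies t) iff s)  //  ((not t and not q) iff r).
      branch 1.1 (add ((p implies t) iff s)):
        (t or p): β-rule — branch into t  //  p.
          branch 1.1.1 (add t):
            ((p implies t) iff s): β-rule — branch into (p implies t), s  //  not (p implies t), not s.
              branch 1.1.1.1 (add (p implies t), s):
                (p implies t): β-rule — branch into not p  //  t.
                  branch 1.1.1.1.1 (add not p):
                    × closes — contains both p and not p.
                  branch 1.1.1.1.2 (add t):
                    ○ open, literals {p=1, q=1, s=1, t=1}.
              branch 1.1.1.2 (add not (p implies t), not s):
                not (p implies t): α-rule — add p, not t.
                × closes — contains both t and not t.
          branch 1.1.2 (add p):
            ((p implies t) iff s): β-rule — branch into (p implies t), s  //  not (p implies t), not s.
              branch 1.1.2.1 (add (p implies t), s):
                (p implies t): β-rule — branch into not p  //  t.
                  branch 1.1.2.1.1 (add not p):
                    × closes — contains both p and not p.
                  branch 1.1.2.1.2 (add t):
                    ○ open, literals {p=1, q=1, s=1, t=1}.
              branch 1.1.2.2 (add not (p implies t), not s):
                not (p implies t): α-rule — add p, not t.
                ○ open, literals {p=1, q=1, s=0, t=0}.
      branch 1.2 (add ((not t and not q) iff r)):
        (t or p): β-rule — branch into t  //  p.
          branch 1.2.1 (add t):
            ((not t and not q) iff r): β-rule — branch into (not t and not q), r  //  not (not t and not q), not r.
              branch 1.2.1.1 (add (not t and not q), r):
                (not t and not q): α-rule — add not t, not q.
                × closes — contains both t and not t.
              branch 1.2.1.2 (add not (not t and not q), not r):
                not (not t and not q): β-rule — branch into not not t  //  not not q.
                  branch 1.2.1.2.1 (add not not t):
                    ○ open, literals {p=1, q=1, r=0, t=1}.
                  branch 1.2.1.2.2 (add not not q):
                    ○ open, literals {p=1, q=1, r=0, t=1}.
          branch 1.2.2 (add p):
            ((not t and not q) iff r): β-rule — branch into (not t and not q), r  //  not (not t and not q), not r.
              branch 1.2.2.1 (add (not t and not q), r):
                (not t and not q): α-rule — add not t, not q.
                × closes — contains both q and not q.
              branch 1.2.2.2 (add not (not t and not q), not r):
                not (not t and not q): β-rule — branch into not not t  //  not not q.
                  branch 1.2.2.2.1 (add not not t):
                    ○ open, literals {p=1, q=1, r=0, t=1}.
                  branch 1.2.2.2.2 (add not not q):
                    ○ open, literals {p=1, q=1, r=0}.
  branch 2 (add not (((p implies t) iff s) or ((not t and not q) iff r)), not (q and (t or p))):
    not (((p implies t) iff s) or ((not t and not q) iff r)): α-rule — add not ((p implies t) iff s), not ((not t and not q) iff r).
    not (q and (t or p)): β-rule — branch into not q  //  not (t or p).
      branch 2.1 (add not q):
        not ((p implies t) iff s): β-rule — branch into (p implies t), not s  //  not (p implies t), s.
          branch 2.1.1 (add (p implies t), not s):
            not ((not t and not q) iff r): β-rule — branch into (not t and not q), not r  //  not (not t and not q), r.
              branch 2.1.1.1 (add (not t and not q), not r):
                (not t and not q): α-rule — add not t, not q.
                (p implies t): β-rule — branch into not p  //  t.
                  branch 2.1.1.1.1 (add not p):
                    × closes — contains both p and not p.
                  branch 2.1.1.1.2 (add t):
                    × closes — contains both t and not t.
              branch 2.1.1.2 (add not (not t and not q), r):
                (p implies t): β-rule — branch into not p  //  t.
                  branch 2.1.1.2.1 (add not p):
                    × closes — contains both p and not p.
                  branch 2.1.1.2.2 (add t):
                    not (not t and not q): β-rule — branch into not not t  //  not not q.
                      branch 2.1.1.2.2.1 (add not not t):
                        ○ open, literals {p=1, q=0, r=1, s=0, t=1}.
                      branch 2.1.1.2.2.2 (add not not q):
                        × closes — contains both q and not q.
          branch 2.1.2 (add not (p implies t), s):
            not (p implies t): α-rule — add p, not t.
            not ((not t and not q) iff r): β-rule — branch into (not t and not q), not r  //  not (not t and not q), r.
              branch 2.1.2.1 (add (not t and not q), not r):
                (not t and not q): α-rule — add not t, not q.
                ○ open, literals {p=1, q=0, r=0, s=1, t=0}.
              branch 2.1.2.2 (add not (not t and not q), r):
                not (not t and not q): β-rule — branch into not not t  //  not not q.
                  branch 2.1.2.2.1 (add not not t):
                    × closes — contains both t and not t.
                  branch 2.1.2.2.2 (add not not q):
                    × closes — contains both q and not q.
      branch 2.2 (add not (t or p)):
        not (t or p): α-rule — add not t, not p.
        × closes — contains both p and not p.
12 branches closed, 9 open.
Each open branch fixes some atoms; the unmentioned ones are free. Counting distinct full assignments: branch {p=1, q=1, s=1, t=1} (r) contributes 2 new; branch {p=1, q=1, s=1, t=1} (r) contributes 0 new; branch {p=1, q=1, s=0, t=0} (r) contributes 2 new; branch {p=1, q=1, r=0, t=1} (s) contributes 1 new; branch {p=1, q=1, r=0, t=1} (s) contributes 0 new; branch {p=1, q=1, r=0, t=1} (s) contributes 0 new; branch {p=1, q=1, r=0} (s, t) contributes 1 new; branch {p=1, q=0, r=1, s=0, t=1} (none free) contributes 1 new; branch {p=1, q=0, r=0, s=1, t=0} (none free) contributes 1 new. Total: 8.

8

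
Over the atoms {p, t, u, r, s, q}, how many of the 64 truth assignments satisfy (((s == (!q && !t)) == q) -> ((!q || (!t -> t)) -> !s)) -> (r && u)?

Initial set: {((((s == (!q && !t)) == q) -> ((!q || (!t -> t)) -> !s)) -> (r && u))}.
((((s == (!q && !t)) == q) -> ((!q || (!t -> t)) -> !s)) -> (r && u)): β-rule — branch into !(((s == (!q && !t)) == q) -> ((!q || (!t -> t)) -> !s))  //  (r && u).
  branch 1 (add !(((s == (!q && !t)) == q) -> ((!q || (!t -> t)) -> !s))):
    !(((s == (!q && !t)) == q) -> ((!q || (!t -> t)) -> !s)): α-rule — add ((s == (!q && !t)) == q), !((!q || (!t -> t)) -> !s).
    !((!q || (!t -> t)) -> !s): α-rule — add (!q || (!t -> t)), !!s.
    ((s == (!q && !t)) == q): β-rule — branch into (s == (!q && !t)), q  //  !(s == (!q && !t)), !q.
      branch 1.1 (add (s == (!q && !t)), q):
        (!q || (!t -> t)): β-rule — branch into !q  //  (!t -> t).
          branch 1.1.1 (add !q):
            × closes — contains both q and !q.
          branch 1.1.2 (add (!t -> t)):
            (s == (!q && !t)): β-rule — branch into s, (!q && !t)  //  !s, !(!q && !t).
              branch 1.1.2.1 (add s, (!q && !t)):
                (!q && !t): α-rule — add !q, !t.
                × closes — contains both q and !q.
              branch 1.1.2.2 (add !s, !(!q && !t)):
                × closes — contains both s and !s.
      branch 1.2 (add !(s == (!q && !t)), !q):
        (!q || (!t -> t)): β-rule — branch into !q  //  (!t -> t).
          branch 1.2.1 (add !q):
            !(s == (!q && !t)): β-rule — branch into s, !(!q && !t)  //  !s, (!q && !t).
              branch 1.2.1.1 (add s, !(!q && !t)):
                !(!q && !t): β-rule — branch into !!q  //  !!t.
                  branch 1.2.1.1.1 (add !!q):
                    × closes — contains both q and !q.
                  branch 1.2.1.1.2 (add !!t):
                    ○ open, literals {q=0, s=1, t=1}.
              branch 1.2.1.2 (add !s, (!q && !t)):
                × closes — contains both s and !s.
          branch 1.2.2 (add (!t -> t)):
            !(s == (!q && !t)): β-rule — branch into s, !(!q && !t)  //  !s, (!q && !t).
              branch 1.2.2.1 (add s, !(!q && !t)):
                (!t -> t): β-rule — branch into !!t  //  t.
                  branch 1.2.2.1.1 (add !!t):
                    !(!q && !t): β-rule — branch into !!q  //  !!t.
                      branch 1.2.2.1.1.1 (add !!q):
                        × closes — contains both q and !q.
                      branch 1.2.2.1.1.2 (add !!t):
                        ○ open, literals {q=0, s=1, t=1}.
                  branch 1.2.2.1.2 (add t):
                    !(!q && !t): β-rule — branch into !!q  //  !!t.
                      branch 1.2.2.1.2.1 (add !!q):
                        × closes — contains both q and !q.
                      branch 1.2.2.1.2.2 (add !!t):
                        ○ open, literals {q=0, s=1, t=1}.
              branch 1.2.2.2 (add !s, (!q && !t)):
                × closes — contains both s and !s.
  branch 2 (add (r && u)):
    (r && u): α-rule — add r, u.
    ○ open, literals {r=1, u=1}.
8 branches closed, 4 open.
Each open branch fixes some atoms; the unmentioned ones are free. Counting distinct full assignments: branch {q=0, s=1, t=1} (p, u, r) contributes 8 new; branch {q=0, s=1, t=1} (p, u, r) contributes 0 new; branch {q=0, s=1, t=1} (p, u, r) contributes 0 new; branch {r=1, u=1} (p, t, s, q) contributes 14 new. Total: 22.

22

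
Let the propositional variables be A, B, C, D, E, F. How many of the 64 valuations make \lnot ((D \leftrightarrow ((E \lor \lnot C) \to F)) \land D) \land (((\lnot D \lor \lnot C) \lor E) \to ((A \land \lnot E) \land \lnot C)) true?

Initial set: {(\lnot ((D \leftrightarrow ((E \lor \lnot C) \to F)) \land D) \land (((\lnot D \lor \lnot C) \lor E) \to ((A \land \lnot E) \land \lnot C)))}.
(\lnot ((D \leftrightarrow ((E \lor \lnot C) \to F)) \land D) \land (((\lnot D \lor \lnot C) \lor E) \to ((A \land \lnot E) \land \lnot C))): α-rule — add \lnot ((D \leftrightarrow ((E \lor \lnot C) \to F)) \land D), (((\lnot D \lor \lnot C) \lor E) \to ((A \land \lnot E) \land \lnot C)).
\lnot ((D \leftrightarrow ((E \lor \lnot C) \to F)) \land D): β-rule — branch into \lnot (D \leftrightarrow ((E \lor \lnot C) \to F))  //  \lnot D.
  branch 1 (add \lnot (D \leftrightarrow ((E \lor \lnot C) \to F))):
    (((\lnot D \lor \lnot C) \lor E) \to ((A \land \lnot E) \land \lnot C)): β-rule — branch into \lnot ((\lnot D \lor \lnot C) \lor E)  //  ((A \land \lnot E) \land \lnot C).
      branch 1.1 (add \lnot ((\lnot D \lor \lnot C) \lor E)):
        \lnot ((\lnot D \lor \lnot C) \lor E): α-rule — add \lnot (\lnot D \lor \lnot C), \lnot E.
        \lnot (\lnot D \lor \lnot C): α-rule — add \lnot \lnot D, \lnot \lnot C.
        \lnot (D \leftrightarrow ((E \lor \lnot C) \to F)): β-rule — branch into D, \lnot ((E \lor \lnot C) \to F)  //  \lnot D, ((E \lor \lnot C) \to F).
          branch 1.1.1 (add D, \lnot ((E \lor \lnot C) \to F)):
            \lnot ((E \lor \lnot C) \to F): α-rule — add (E \lor \lnot C), \lnot F.
            (E \lor \lnot C): β-rule — branch into E  //  \lnot C.
              branch 1.1.1.1 (add E):
                × closes — contains both E and \lnot E.
              branch 1.1.1.2 (add \lnot C):
                × closes — contains both C and \lnot C.
          branch 1.1.2 (add \lnot D, ((E \lor \lnot C) \to F)):
            × closes — contains both D and \lnot D.
      branch 1.2 (add ((A \land \lnot E) \land \lnot C)):
        ((A \land \lnot E) \land \lnot C): α-rule — add (A \land \lnot E), \lnot C.
        (A \land \lnot E): α-rule — add A, \lnot E.
        \lnot (D \leftrightarrow ((E \lor \lnot C) \to F)): β-rule — branch into D, \lnot ((E \lor \lnot C) \to F)  //  \lnot D, ((E \lor \lnot C) \to F).
          branch 1.2.1 (add D, \lnot ((E \lor \lnot C) \to F)):
            \lnot ((E \lor \lnot C) \to F): α-rule — add (E \lor \lnot C), \lnot F.
            (E \lor \lnot C): β-rule — branch into E  //  \lnot C.
              branch 1.2.1.1 (add E):
                × closes — contains both E and \lnot E.
              branch 1.2.1.2 (add \lnot C):
                ○ open, literals {A=1, C=0, D=1, E=0, F=0}.
          branch 1.2.2 (add \lnot D, ((E \lor \lnot C) \to F)):
            ((E \lor \lnot C) \to F): β-rule — branch into \lnot (E \lor \lnot C)  //  F.
              branch 1.2.2.1 (add \lnot (E \lor \lnot C)):
                \lnot (E \lor \lnot C): α-rule — add \lnot E, \lnot \lnot C.
                × closes — contains both C and \lnot C.
              branch 1.2.2.2 (add F):
                ○ open, literals {A=1, C=0, D=0, E=0, F=1}.
  branch 2 (add \lnot D):
    (((\lnot D \lor \lnot C) \lor E) \to ((A \land \lnot E) \land \lnot C)): β-rule — branch into \lnot ((\lnot D \lor \lnot C) \lor E)  //  ((A \land \lnot E) \land \lnot C).
      branch 2.1 (add \lnot ((\lnot D \lor \lnot C) \lor E)):
        \lnot ((\lnot D \lor \lnot C) \lor E): α-rule — add \lnot (\lnot D \lor \lnot C), \lnot E.
        \lnot (\lnot D \lor \lnot C): α-rule — add \lnot \lnot D, \lnot \lnot C.
        × closes — contains both D and \lnot D.
      branch 2.2 (add ((A \land \lnot E) \land \lnot C)):
        ((A \land \lnot E) \land \lnot C): α-rule — add (A \land \lnot E), \lnot C.
        (A \land \lnot E): α-rule — add A, \lnot E.
        ○ open, literals {A=1, C=0, D=0, E=0}.
6 branches closed, 3 open.
Each open branch fixes some atoms; the unmentioned ones are free. Counting distinct full assignments: branch {A=1, C=0, D=1, E=0, F=0} (B) contributes 2 new; branch {A=1, C=0, D=0, E=0, F=1} (B) contributes 2 new; branch {A=1, C=0, D=0, E=0} (B, F) contributes 2 new. Total: 6.

6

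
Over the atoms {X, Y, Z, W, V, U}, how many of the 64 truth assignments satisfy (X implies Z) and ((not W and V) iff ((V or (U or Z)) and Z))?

Initial set: {T ((X implies Z) and ((not W and V) iff ((V or (U or Z)) and Z)))}.
T ((X implies Z) and ((not W and V) iff ((V or (U or Z)) and Z))): α-rule — add T (X implies Z), T ((not W and V) iff ((V or (U or Z)) and Z)).
T (X implies Z): β-rule — branch into F X  //  T Z.
  branch 1 (add F X):
    T ((not W and V) iff ((V or (U or Z)) and Z)): β-rule — branch into T (not W and V), T ((V or (U or Z)) and Z)  //  F (not W and V), F ((V or (U or Z)) and Z).
      branch 1.1 (add T (not W and V), T ((V or (U or Z)) and Z)):
        T (not W and V): α-rule — add T not W, T V.
        T ((V or (U or Z)) and Z): α-rule — add T (V or (U or Z)), T Z.
        T (V or (U or Z)): β-rule — branch into T V  //  T (U or Z).
          branch 1.1.1 (add T V):
            ○ open, literals {V=T, W=F, X=F, Z=T}.
          branch 1.1.2 (add T (U or Z)):
            T (U or Z): β-rule — branch into T U  //  T Z.
              branch 1.1.2.1 (add T U):
                ○ open, literals {U=T, V=T, W=F, X=F, Z=T}.
              branch 1.1.2.2 (add T Z):
                ○ open, literals {V=T, W=F, X=F, Z=T}.
      branch 1.2 (add F (not W and V), F ((V or (U or Z)) and Z)):
        F (not W and V): β-rule — branch into F not W  //  F V.
          branch 1.2.1 (add F not W):
            F ((V or (U or Z)) and Z): β-rule — branch into F (V or (U or Z))  //  F Z.
              branch 1.2.1.1 (add F (V or (U or Z))):
                F (V or (U or Z)): α-rule — add F V, F (U or Z).
                F (U or Z): α-rule — add F U, F Z.
                ○ open, literals {U=F, V=F, W=T, X=F, Z=F}.
              branch 1.2.1.2 (add F Z):
                ○ open, literals {W=T, X=F, Z=F}.
          branch 1.2.2 (add F V):
            F ((V or (U or Z)) and Z): β-rule — branch into F (V or (U or Z))  //  F Z.
              branch 1.2.2.1 (add F (V or (U or Z))):
                F (V or (U or Z)): α-rule — add F V, F (U or Z).
                F (U or Z): α-rule — add F U, F Z.
                ○ open, literals {U=F, V=F, X=F, Z=F}.
              branch 1.2.2.2 (add F Z):
                ○ open, literals {V=F, X=F, Z=F}.
  branch 2 (add T Z):
    T ((not W and V) iff ((V or (U or Z)) and Z)): β-rule — branch into T (not W and V), T ((V or (U or Z)) and Z)  //  F (not W and V), F ((V or (U or Z)) and Z).
      branch 2.1 (add T (not W and V), T ((V or (U or Z)) and Z)):
        T (not W and V): α-rule — add T not W, T V.
        T ((V or (U or Z)) and Z): α-rule — add T (V or (U or Z)), T Z.
        T (V or (U or Z)): β-rule — branch into T V  //  T (U or Z).
          branch 2.1.1 (add T V):
            ○ open, literals {V=T, W=F, Z=T}.
          branch 2.1.2 (add T (U or Z)):
            T (U or Z): β-rule — branch into T U  //  T Z.
              branch 2.1.2.1 (add T U):
                ○ open, literals {U=T, V=T, W=F, Z=T}.
              branch 2.1.2.2 (add T Z):
                ○ open, literals {V=T, W=F, Z=T}.
      branch 2.2 (add F (not W and V), F ((V or (U or Z)) and Z)):
        F (not W and V): β-rule — branch into F not W  //  F V.
          branch 2.2.1 (add F not W):
            F ((V or (U or Z)) and Z): β-rule — branch into F (V or (U or Z))  //  F Z.
              branch 2.2.1.1 (add F (V or (U or Z))):
                F (V or (U or Z)): α-rule — add F V, F (U or Z).
                F (U or Z): α-rule — add F U, F Z.
                × closes — contains both Z and not Z.
              branch 2.2.1.2 (add F Z):
                × closes — contains both Z and not Z.
          branch 2.2.2 (add F V):
            F ((V or (U or Z)) and Z): β-rule — branch into F (V or (U or Z))  //  F Z.
              branch 2.2.2.1 (add F (V or (U or Z))):
                F (V or (U or Z)): α-rule — add F V, F (U or Z).
                F (U or Z): α-rule — add F U, F Z.
                × closes — contains both Z and not Z.
              branch 2.2.2.2 (add F Z):
                × closes — contains both Z and not Z.
4 branches closed, 10 open.
Each open branch fixes some atoms; the unmentioned ones are free. Counting distinct full assignments: branch {V=T, W=F, X=F, Z=T} (Y, U) contributes 4 new; branch {U=T, V=T, W=F, X=F, Z=T} (Y) contributes 0 new; branch {V=T, W=F, X=F, Z=T} (Y, U) contributes 0 new; branch {U=F, V=F, W=T, X=F, Z=F} (Y) contributes 2 new; branch {W=T, X=F, Z=F} (Y, V, U) contributes 6 new; branch {U=F, V=F, X=F, Z=F} (Y, W) contributes 2 new; branch {V=F, X=F, Z=F} (Y, W, U) contributes 2 new; branch {V=T, W=F, Z=T} (X, Y, U) contributes 4 new; branch {U=T, V=T, W=F, Z=T} (X, Y) contributes 0 new; branch {V=T, W=F, Z=T} (X, Y, U) contributes 0 new. Total: 20.

20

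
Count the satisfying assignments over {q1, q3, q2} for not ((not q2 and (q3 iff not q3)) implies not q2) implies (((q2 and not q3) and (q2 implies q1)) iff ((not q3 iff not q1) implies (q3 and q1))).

Initial set: {T (not ((not q2 and (q3 iff not q3)) implies not q2) implies (((q2 and not q3) and (q2 implies q1)) iff ((not q3 iff not q1) implies (q3 and q1))))}.
T (not ((not q2 and (q3 iff not q3)) implies not q2) implies (((q2 and not q3) and (q2 implies q1)) iff ((not q3 iff not q1) implies (q3 and q1)))): β-rule — branch into F not ((not q2 and (q3 iff not q3)) implies not q2)  //  T (((q2 and not q3) and (q2 implies q1)) iff ((not q3 iff not q1) implies (q3 and q1))).
  branch 1 (add F not ((not q2 and (q3 iff not q3)) implies not q2)):
    F not ((not q2 and (q3 iff not q3)) implies not q2): β-rule — branch into F (not q2 and (q3 iff not q3))  //  T not q2.
      branch 1.1 (add F (not q2 and (q3 iff not q3))):
        F (not q2 and (q3 iff not q3)): β-rule — branch into F not q2  //  F (q3 iff not q3).
          branch 1.1.1 (add F not q2):
            ○ open, literals {q2=1}.
          branch 1.1.2 (add F (q3 iff not q3)):
            F (q3 iff not q3): β-rule — branch into T q3, F not q3  //  F q3, T not q3.
              branch 1.1.2.1 (add T q3, F not q3):
                ○ open, literals {q3=1}.
              branch 1.1.2.2 (add F q3, T not q3):
                ○ open, literals {q3=0}.
      branch 1.2 (add T not q2):
        ○ open, literals {q2=0}.
  branch 2 (add T (((q2 and not q3) and (q2 implies q1)) iff ((not q3 iff not q1) implies (q3 and q1)))):
    T (((q2 and not q3) and (q2 implies q1)) iff ((not q3 iff not q1) implies (q3 and q1))): β-rule — branch into T ((q2 and not q3) and (q2 implies q1)), T ((not q3 iff not q1) implies (q3 and q1))  //  F ((q2 and not q3) and (q2 implies q1)), F ((not q3 iff not q1) implies (q3 and q1)).
      branch 2.1 (add T ((q2 and not q3) and (q2 implies q1)), T ((not q3 iff not q1) implies (q3 and q1))):
        T ((q2 and not q3) and (q2 implies q1)): α-rule — add T (q2 and not q3), T (q2 implies q1).
        T (q2 and not q3): α-rule — add T q2, T not q3.
        T ((not q3 iff not q1) implies (q3 and q1)): β-rule — branch into F (not q3 iff not q1)  //  T (q3 and q1).
          branch 2.1.1 (add F (not q3 iff not q1)):
            T (q2 implies q1): β-rule — branch into F q2  //  T q1.
              branch 2.1.1.1 (add F q2):
                × closes — contains both q2 and not q2.
              branch 2.1.1.2 (add T q1):
                F (not q3 iff not q1): β-rule — branch into T not q3, F not q1  //  F not q3, T not q1.
                  branch 2.1.1.2.1 (add T not q3, F not q1):
                    ○ open, literals {q1=1, q2=1, q3=0}.
                  branch 2.1.1.2.2 (add F not q3, T not q1):
                    × closes — contains both q3 and not q3.
          branch 2.1.2 (add T (q3 and q1)):
            T (q3 and q1): α-rule — add T q3, T q1.
            × closes — contains both q3 and not q3.
      branch 2.2 (add F ((q2 and not q3) and (q2 implies q1)), F ((not q3 iff not q1) implies (q3 and q1))):
        F ((not q3 iff not q1) implies (q3 and q1)): α-rule — add T (not q3 iff not q1), F (q3 and q1).
        F ((q2 and not q3) and (q2 implies q1)): β-rule — branch into F (q2 and not q3)  //  F (q2 implies q1).
          branch 2.2.1 (add F (q2 and not q3)):
            T (not q3 iff not q1): β-rule — branch into T not q3, T not q1  //  F not q3, F not q1.
              branch 2.2.1.1 (add T not q3, T not q1):
                F (q3 and q1): β-rule — branch into F q3  //  F q1.
                  branch 2.2.1.1.1 (add F q3):
                    F (q2 and not q3): β-rule — branch into F q2  //  F not q3.
                      branch 2.2.1.1.1.1 (add F q2):
                        ○ open, literals {q1=0, q2=0, q3=0}.
                      branch 2.2.1.1.1.2 (add F not q3):
                        × closes — contains both q3 and not q3.
                  branch 2.2.1.1.2 (add F q1):
                    F (q2 and not q3): β-rule — branch into F q2  //  F not q3.
                      branch 2.2.1.1.2.1 (add F q2):
                        ○ open, literals {q1=0, q2=0, q3=0}.
                      branch 2.2.1.1.2.2 (add F not q3):
                        × closes — contains both q3 and not q3.
              branch 2.2.1.2 (add F not q3, F not q1):
                F (q3 and q1): β-rule — branch into F q3  //  F q1.
                  branch 2.2.1.2.1 (add F q3):
                    × closes — contains both q3 and not q3.
                  branch 2.2.1.2.2 (add F q1):
                    × closes — contains both q1 and not q1.
          branch 2.2.2 (add F (q2 implies q1)):
            F (q2 implies q1): α-rule — add T q2, F q1.
            T (not q3 iff not q1): β-rule — branch into T not q3, T not q1  //  F not q3, F not q1.
              branch 2.2.2.1 (add T not q3, T not q1):
                F (q3 and q1): β-rule — branch into F q3  //  F q1.
                  branch 2.2.2.1.1 (add F q3):
                    ○ open, literals {q1=0, q2=1, q3=0}.
                  branch 2.2.2.1.2 (add F q1):
                    ○ open, literals {q1=0, q2=1, q3=0}.
              branch 2.2.2.2 (add F not q3, F not q1):
                × closes — contains both q1 and not q1.
8 branches closed, 9 open.
Each open branch fixes some atoms; the unmentioned ones are free. Counting distinct full assignments: branch {q2=1} (q1, q3) contributes 4 new; branch {q3=1} (q1, q2) contributes 2 new; branch {q3=0} (q1, q2) contributes 2 new; branch {q2=0} (q1, q3) contributes 0 new; branch {q1=1, q2=1, q3=0} (none free) contributes 0 new; branch {q1=0, q2=0, q3=0} (none free) contributes 0 new; branch {q1=0, q2=0, q3=0} (none free) contributes 0 new; branch {q1=0, q2=1, q3=0} (none free) contributes 0 new; branch {q1=0, q2=1, q3=0} (none free) contributes 0 new. Total: 8.

8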